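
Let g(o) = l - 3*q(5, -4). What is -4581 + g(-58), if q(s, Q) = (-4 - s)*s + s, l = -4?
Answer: -4465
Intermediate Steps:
q(s, Q) = s + s*(-4 - s) (q(s, Q) = s*(-4 - s) + s = s + s*(-4 - s))
g(o) = 116 (g(o) = -4 - (-3)*5*(3 + 5) = -4 - (-3)*5*8 = -4 - 3*(-40) = -4 + 120 = 116)
-4581 + g(-58) = -4581 + 116 = -4465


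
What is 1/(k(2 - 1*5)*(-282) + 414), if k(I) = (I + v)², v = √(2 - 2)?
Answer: -1/2124 ≈ -0.00047081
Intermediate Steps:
v = 0 (v = √0 = 0)
k(I) = I² (k(I) = (I + 0)² = I²)
1/(k(2 - 1*5)*(-282) + 414) = 1/((2 - 1*5)²*(-282) + 414) = 1/((2 - 5)²*(-282) + 414) = 1/((-3)²*(-282) + 414) = 1/(9*(-282) + 414) = 1/(-2538 + 414) = 1/(-2124) = -1/2124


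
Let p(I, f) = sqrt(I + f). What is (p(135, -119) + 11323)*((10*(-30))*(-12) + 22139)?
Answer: 291545653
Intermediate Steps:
(p(135, -119) + 11323)*((10*(-30))*(-12) + 22139) = (sqrt(135 - 119) + 11323)*((10*(-30))*(-12) + 22139) = (sqrt(16) + 11323)*(-300*(-12) + 22139) = (4 + 11323)*(3600 + 22139) = 11327*25739 = 291545653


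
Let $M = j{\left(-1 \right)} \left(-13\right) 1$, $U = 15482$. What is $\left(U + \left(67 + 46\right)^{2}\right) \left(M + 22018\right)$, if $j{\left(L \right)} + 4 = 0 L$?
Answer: $623499570$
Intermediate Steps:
$j{\left(L \right)} = -4$ ($j{\left(L \right)} = -4 + 0 L = -4 + 0 = -4$)
$M = 52$ ($M = \left(-4\right) \left(-13\right) 1 = 52 \cdot 1 = 52$)
$\left(U + \left(67 + 46\right)^{2}\right) \left(M + 22018\right) = \left(15482 + \left(67 + 46\right)^{2}\right) \left(52 + 22018\right) = \left(15482 + 113^{2}\right) 22070 = \left(15482 + 12769\right) 22070 = 28251 \cdot 22070 = 623499570$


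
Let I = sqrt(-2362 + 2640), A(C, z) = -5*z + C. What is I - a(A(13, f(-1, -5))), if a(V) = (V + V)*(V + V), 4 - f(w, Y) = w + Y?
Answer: -5476 + sqrt(278) ≈ -5459.3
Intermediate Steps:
f(w, Y) = 4 - Y - w (f(w, Y) = 4 - (w + Y) = 4 - (Y + w) = 4 + (-Y - w) = 4 - Y - w)
A(C, z) = C - 5*z
I = sqrt(278) ≈ 16.673
a(V) = 4*V**2 (a(V) = (2*V)*(2*V) = 4*V**2)
I - a(A(13, f(-1, -5))) = sqrt(278) - 4*(13 - 5*(4 - 1*(-5) - 1*(-1)))**2 = sqrt(278) - 4*(13 - 5*(4 + 5 + 1))**2 = sqrt(278) - 4*(13 - 5*10)**2 = sqrt(278) - 4*(13 - 50)**2 = sqrt(278) - 4*(-37)**2 = sqrt(278) - 4*1369 = sqrt(278) - 1*5476 = sqrt(278) - 5476 = -5476 + sqrt(278)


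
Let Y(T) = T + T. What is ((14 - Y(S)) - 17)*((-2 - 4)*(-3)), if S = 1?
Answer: -90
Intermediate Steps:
Y(T) = 2*T
((14 - Y(S)) - 17)*((-2 - 4)*(-3)) = ((14 - 2) - 17)*((-2 - 4)*(-3)) = ((14 - 1*2) - 17)*(-6*(-3)) = ((14 - 2) - 17)*18 = (12 - 17)*18 = -5*18 = -90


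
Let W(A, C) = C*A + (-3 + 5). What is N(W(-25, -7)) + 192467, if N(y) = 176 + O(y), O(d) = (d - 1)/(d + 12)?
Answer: 36409703/189 ≈ 1.9264e+5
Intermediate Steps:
W(A, C) = 2 + A*C (W(A, C) = A*C + 2 = 2 + A*C)
O(d) = (-1 + d)/(12 + d)
N(y) = 176 + (-1 + y)/(12 + y)
N(W(-25, -7)) + 192467 = (2111 + 177*(2 - 25*(-7)))/(12 + (2 - 25*(-7))) + 192467 = (2111 + 177*(2 + 175))/(12 + (2 + 175)) + 192467 = (2111 + 177*177)/(12 + 177) + 192467 = (2111 + 31329)/189 + 192467 = (1/189)*33440 + 192467 = 33440/189 + 192467 = 36409703/189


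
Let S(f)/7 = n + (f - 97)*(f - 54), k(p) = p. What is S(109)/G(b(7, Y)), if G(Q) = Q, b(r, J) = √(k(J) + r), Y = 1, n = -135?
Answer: 3675*√2/4 ≈ 1299.3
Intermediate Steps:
b(r, J) = √(J + r)
S(f) = -945 + 7*(-97 + f)*(-54 + f) (S(f) = 7*(-135 + (f - 97)*(f - 54)) = 7*(-135 + (-97 + f)*(-54 + f)) = -945 + 7*(-97 + f)*(-54 + f))
S(109)/G(b(7, Y)) = (35721 - 1057*109 + 7*109²)/(√(1 + 7)) = (35721 - 115213 + 7*11881)/(√8) = (35721 - 115213 + 83167)/((2*√2)) = 3675*(√2/4) = 3675*√2/4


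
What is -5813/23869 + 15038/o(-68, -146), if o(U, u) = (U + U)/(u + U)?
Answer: 19203200535/811546 ≈ 23663.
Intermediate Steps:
o(U, u) = 2*U/(U + u) (o(U, u) = (2*U)/(U + u) = 2*U/(U + u))
-5813/23869 + 15038/o(-68, -146) = -5813/23869 + 15038/((2*(-68)/(-68 - 146))) = -5813*1/23869 + 15038/((2*(-68)/(-214))) = -5813/23869 + 15038/((2*(-68)*(-1/214))) = -5813/23869 + 15038/(68/107) = -5813/23869 + 15038*(107/68) = -5813/23869 + 804533/34 = 19203200535/811546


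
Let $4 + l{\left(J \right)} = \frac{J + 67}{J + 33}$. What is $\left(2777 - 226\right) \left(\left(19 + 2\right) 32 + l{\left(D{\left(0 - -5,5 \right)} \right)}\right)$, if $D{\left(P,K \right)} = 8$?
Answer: $\frac{70058113}{41} \approx 1.7087 \cdot 10^{6}$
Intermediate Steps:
$l{\left(J \right)} = -4 + \frac{67 + J}{33 + J}$ ($l{\left(J \right)} = -4 + \frac{J + 67}{J + 33} = -4 + \frac{67 + J}{33 + J}$)
$\left(2777 - 226\right) \left(\left(19 + 2\right) 32 + l{\left(D{\left(0 - -5,5 \right)} \right)}\right) = \left(2777 - 226\right) \left(\left(19 + 2\right) 32 + \frac{-65 - 24}{33 + 8}\right) = 2551 \left(21 \cdot 32 + \frac{-65 - 24}{41}\right) = 2551 \left(672 + \frac{1}{41} \left(-89\right)\right) = 2551 \left(672 - \frac{89}{41}\right) = 2551 \cdot \frac{27463}{41} = \frac{70058113}{41}$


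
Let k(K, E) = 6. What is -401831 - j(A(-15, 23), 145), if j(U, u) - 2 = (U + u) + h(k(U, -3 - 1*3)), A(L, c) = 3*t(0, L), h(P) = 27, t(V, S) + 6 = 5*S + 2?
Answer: -401768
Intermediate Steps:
t(V, S) = -4 + 5*S (t(V, S) = -6 + (5*S + 2) = -6 + (2 + 5*S) = -4 + 5*S)
A(L, c) = -12 + 15*L (A(L, c) = 3*(-4 + 5*L) = -12 + 15*L)
j(U, u) = 29 + U + u (j(U, u) = 2 + ((U + u) + 27) = 2 + (27 + U + u) = 29 + U + u)
-401831 - j(A(-15, 23), 145) = -401831 - (29 + (-12 + 15*(-15)) + 145) = -401831 - (29 + (-12 - 225) + 145) = -401831 - (29 - 237 + 145) = -401831 - 1*(-63) = -401831 + 63 = -401768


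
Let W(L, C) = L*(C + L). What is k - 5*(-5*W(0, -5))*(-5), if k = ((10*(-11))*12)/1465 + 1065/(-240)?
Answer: -25027/4688 ≈ -5.3385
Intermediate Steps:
k = -25027/4688 (k = -110*12*(1/1465) + 1065*(-1/240) = -1320*1/1465 - 71/16 = -264/293 - 71/16 = -25027/4688 ≈ -5.3385)
k - 5*(-5*W(0, -5))*(-5) = -25027/4688 - 5*(-0*(-5 + 0))*(-5) = -25027/4688 - 5*(-0*(-5))*(-5) = -25027/4688 - 5*(-5*0)*(-5) = -25027/4688 - 0*(-5) = -25027/4688 - 5*0 = -25027/4688 + 0 = -25027/4688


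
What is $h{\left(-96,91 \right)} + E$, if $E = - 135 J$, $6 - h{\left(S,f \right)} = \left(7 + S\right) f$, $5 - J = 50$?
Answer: $14180$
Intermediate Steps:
$J = -45$ ($J = 5 - 50 = -45$)
$h{\left(S,f \right)} = 6 - f \left(7 + S\right)$ ($h{\left(S,f \right)} = 6 - \left(7 + S\right) f = 6 - f \left(7 + S\right)$)
$E = 6075$ ($E = \left(-135\right) \left(-45\right) = 6075$)
$h{\left(-96,91 \right)} + E = \left(6 - 637 - \left(-96\right) 91\right) + 6075 = \left(6 - 637 + 8736\right) + 6075 = 8105 + 6075 = 14180$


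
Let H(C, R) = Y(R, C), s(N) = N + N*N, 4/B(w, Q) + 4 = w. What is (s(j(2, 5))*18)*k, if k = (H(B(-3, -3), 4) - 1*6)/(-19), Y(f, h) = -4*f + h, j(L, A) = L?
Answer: 17064/133 ≈ 128.30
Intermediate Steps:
B(w, Q) = 4/(-4 + w)
s(N) = N + N²
Y(f, h) = h - 4*f
H(C, R) = C - 4*R
k = 158/133 (k = ((4/(-4 - 3) - 4*4) - 1*6)/(-19) = ((4/(-7) - 16) - 6)*(-1/19) = ((4*(-⅐) - 16) - 6)*(-1/19) = ((-4/7 - 16) - 6)*(-1/19) = (-116/7 - 6)*(-1/19) = -158/7*(-1/19) = 158/133 ≈ 1.1880)
(s(j(2, 5))*18)*k = ((2*(1 + 2))*18)*(158/133) = ((2*3)*18)*(158/133) = (6*18)*(158/133) = 108*(158/133) = 17064/133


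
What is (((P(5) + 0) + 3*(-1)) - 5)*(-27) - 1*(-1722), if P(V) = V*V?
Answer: 1263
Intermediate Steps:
P(V) = V²
(((P(5) + 0) + 3*(-1)) - 5)*(-27) - 1*(-1722) = (((5² + 0) + 3*(-1)) - 5)*(-27) - 1*(-1722) = (((25 + 0) - 3) - 5)*(-27) + 1722 = ((25 - 3) - 5)*(-27) + 1722 = (22 - 5)*(-27) + 1722 = 17*(-27) + 1722 = -459 + 1722 = 1263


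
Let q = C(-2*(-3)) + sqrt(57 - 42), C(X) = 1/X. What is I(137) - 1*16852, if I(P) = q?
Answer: -101111/6 + sqrt(15) ≈ -16848.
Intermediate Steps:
q = 1/6 + sqrt(15) (q = 1/(-2*(-3)) + sqrt(57 - 42) = 1/6 + sqrt(15) ≈ 4.0396)
I(P) = 1/6 + sqrt(15)
I(137) - 1*16852 = (1/6 + sqrt(15)) - 1*16852 = (1/6 + sqrt(15)) - 16852 = -101111/6 + sqrt(15)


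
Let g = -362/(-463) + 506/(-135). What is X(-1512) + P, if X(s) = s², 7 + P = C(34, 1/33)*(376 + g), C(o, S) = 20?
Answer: 28672264525/12501 ≈ 2.2936e+6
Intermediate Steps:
g = -185408/62505 (g = -362*(-1/463) + 506*(-1/135) = 362/463 - 506/135 = -185408/62505 ≈ -2.9663)
P = 93178381/12501 (P = -7 + 20*(376 - 185408/62505) = -7 + 20*(23316472/62505) = -7 + 93265888/12501 = 93178381/12501 ≈ 7453.7)
X(-1512) + P = (-1512)² + 93178381/12501 = 2286144 + 93178381/12501 = 28672264525/12501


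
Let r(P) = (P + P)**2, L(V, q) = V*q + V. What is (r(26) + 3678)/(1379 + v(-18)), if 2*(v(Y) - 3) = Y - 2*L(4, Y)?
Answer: 6382/1441 ≈ 4.4289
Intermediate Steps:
L(V, q) = V + V*q
r(P) = 4*P**2 (r(P) = (2*P)**2 = 4*P**2)
v(Y) = -1 - 7*Y/2 (v(Y) = 3 + (Y - 8*(1 + Y))/2 = 3 + (Y - 2*(4 + 4*Y))/2 = 3 + (Y + (-8 - 8*Y))/2 = 3 + (-8 - 7*Y)/2 = 3 + (-4 - 7*Y/2) = -1 - 7*Y/2)
(r(26) + 3678)/(1379 + v(-18)) = (4*26**2 + 3678)/(1379 + (-1 - 7/2*(-18))) = (4*676 + 3678)/(1379 + (-1 + 63)) = (2704 + 3678)/(1379 + 62) = 6382/1441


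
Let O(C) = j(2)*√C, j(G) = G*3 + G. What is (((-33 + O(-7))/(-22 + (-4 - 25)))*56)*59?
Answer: 36344/17 - 26432*I*√7/51 ≈ 2137.9 - 1371.2*I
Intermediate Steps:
j(G) = 4*G (j(G) = 3*G + G = 4*G)
O(C) = 8*√C (O(C) = (4*2)*√C = 8*√C)
(((-33 + O(-7))/(-22 + (-4 - 25)))*56)*59 = (((-33 + 8*√(-7))/(-22 + (-4 - 25)))*56)*59 = (((-33 + 8*(I*√7))/(-22 - 29))*56)*59 = (((-33 + 8*I*√7)/(-51))*56)*59 = (((-33 + 8*I*√7)*(-1/51))*56)*59 = ((11/17 - 8*I*√7/51)*56)*59 = (616/17 - 448*I*√7/51)*59 = 36344/17 - 26432*I*√7/51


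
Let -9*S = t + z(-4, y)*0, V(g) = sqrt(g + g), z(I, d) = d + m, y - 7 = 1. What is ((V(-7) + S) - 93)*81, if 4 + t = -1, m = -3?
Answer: -7488 + 81*I*sqrt(14) ≈ -7488.0 + 303.07*I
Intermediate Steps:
y = 8 (y = 7 + 1 = 8)
t = -5 (t = -4 - 1 = -5)
z(I, d) = -3 + d (z(I, d) = d - 3 = -3 + d)
V(g) = sqrt(2)*sqrt(g) (V(g) = sqrt(2*g) = sqrt(2)*sqrt(g))
S = 5/9 (S = -(-5 + (-3 + 8)*0)/9 = -(-5 + 5*0)/9 = -(-5 + 0)/9 = -1/9*(-5) = 5/9 ≈ 0.55556)
((V(-7) + S) - 93)*81 = ((sqrt(2)*sqrt(-7) + 5/9) - 93)*81 = ((sqrt(2)*(I*sqrt(7)) + 5/9) - 93)*81 = ((I*sqrt(14) + 5/9) - 93)*81 = ((5/9 + I*sqrt(14)) - 93)*81 = (-832/9 + I*sqrt(14))*81 = -7488 + 81*I*sqrt(14)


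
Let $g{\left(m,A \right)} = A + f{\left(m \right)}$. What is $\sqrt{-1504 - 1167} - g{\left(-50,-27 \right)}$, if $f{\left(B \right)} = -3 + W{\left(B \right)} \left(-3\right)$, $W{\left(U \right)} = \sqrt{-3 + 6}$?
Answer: $30 + 3 \sqrt{3} + i \sqrt{2671} \approx 35.196 + 51.682 i$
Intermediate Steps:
$W{\left(U \right)} = \sqrt{3}$
$f{\left(B \right)} = -3 - 3 \sqrt{3}$ ($f{\left(B \right)} = -3 + \sqrt{3} \left(-3\right) = -3 - 3 \sqrt{3}$)
$g{\left(m,A \right)} = -3 + A - 3 \sqrt{3}$ ($g{\left(m,A \right)} = A - \left(3 + 3 \sqrt{3}\right) = -3 + A - 3 \sqrt{3}$)
$\sqrt{-1504 - 1167} - g{\left(-50,-27 \right)} = \sqrt{-1504 - 1167} - \left(-3 - 27 - 3 \sqrt{3}\right) = \sqrt{-2671} - \left(-30 - 3 \sqrt{3}\right) = i \sqrt{2671} + \left(30 + 3 \sqrt{3}\right) = 30 + 3 \sqrt{3} + i \sqrt{2671}$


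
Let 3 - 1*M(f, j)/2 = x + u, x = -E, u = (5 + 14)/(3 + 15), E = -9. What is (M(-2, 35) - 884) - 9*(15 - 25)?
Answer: -7273/9 ≈ -808.11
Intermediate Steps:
u = 19/18 ≈ 1.0556
x = 9 (x = -1*(-9) = 9)
M(f, j) = -127/9 (M(f, j) = 6 - 2*(9 + 19/18) = 6 - 2*181/18 = 6 - 181/9 = -127/9)
(M(-2, 35) - 884) - 9*(15 - 25) = (-127/9 - 884) - 9*(15 - 25) = -8083/9 - 9*(-10) = -8083/9 + 90 = -7273/9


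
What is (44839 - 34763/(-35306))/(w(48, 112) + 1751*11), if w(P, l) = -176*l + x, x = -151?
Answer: -226160071/3036316 ≈ -74.485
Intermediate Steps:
w(P, l) = -151 - 176*l (w(P, l) = -176*l - 151 = -151 - 176*l)
(44839 - 34763/(-35306))/(w(48, 112) + 1751*11) = (44839 - 34763/(-35306))/((-151 - 176*112) + 1751*11) = (44839 - 34763*(-1/35306))/((-151 - 19712) + 19261) = (44839 + 34763/35306)/(-19863 + 19261) = (1583120497/35306)/(-602) = (1583120497/35306)*(-1/602) = -226160071/3036316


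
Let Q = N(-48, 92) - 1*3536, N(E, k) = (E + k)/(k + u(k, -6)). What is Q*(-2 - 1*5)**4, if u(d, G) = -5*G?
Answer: -517833274/61 ≈ -8.4891e+6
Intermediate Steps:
N(E, k) = (E + k)/(30 + k) (N(E, k) = (E + k)/(k - 5*(-6)) = (E + k)/(k + 30) = (E + k)/(30 + k))
Q = -215674/61 (Q = (-48 + 92)/(30 + 92) - 1*3536 = 44/122 - 3536 = (1/122)*44 - 3536 = 22/61 - 3536 = -215674/61 ≈ -3535.6)
Q*(-2 - 1*5)**4 = -215674*(-2 - 1*5)**4/61 = -215674*(-2 - 5)**4/61 = -215674/61*(-7)**4 = -215674/61*2401 = -517833274/61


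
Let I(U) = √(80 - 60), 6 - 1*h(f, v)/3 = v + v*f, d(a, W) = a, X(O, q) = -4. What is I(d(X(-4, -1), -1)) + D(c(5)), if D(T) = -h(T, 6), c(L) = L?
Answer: 90 + 2*√5 ≈ 94.472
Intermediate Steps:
h(f, v) = 18 - 3*v - 3*f*v (h(f, v) = 18 - 3*(v + v*f) = 18 - 3*(v + f*v) = 18 + (-3*v - 3*f*v) = 18 - 3*v - 3*f*v)
I(U) = 2*√5 (I(U) = √20 = 2*√5)
D(T) = 18*T (D(T) = -(18 - 3*6 - 3*T*6) = -(18 - 18 - 18*T) = -(-18)*T = 18*T)
I(d(X(-4, -1), -1)) + D(c(5)) = 2*√5 + 18*5 = 2*√5 + 90 = 90 + 2*√5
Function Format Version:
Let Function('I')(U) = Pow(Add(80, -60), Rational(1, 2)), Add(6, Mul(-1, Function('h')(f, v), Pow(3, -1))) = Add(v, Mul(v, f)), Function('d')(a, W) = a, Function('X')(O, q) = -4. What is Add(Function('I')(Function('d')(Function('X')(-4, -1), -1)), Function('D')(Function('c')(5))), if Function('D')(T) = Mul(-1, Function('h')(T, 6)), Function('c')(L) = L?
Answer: Add(90, Mul(2, Pow(5, Rational(1, 2)))) ≈ 94.472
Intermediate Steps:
Function('h')(f, v) = Add(18, Mul(-3, v), Mul(-3, f, v)) (Function('h')(f, v) = Add(18, Mul(-3, Add(v, Mul(v, f)))) = Add(18, Mul(-3, Add(v, Mul(f, v)))) = Add(18, Add(Mul(-3, v), Mul(-3, f, v))) = Add(18, Mul(-3, v), Mul(-3, f, v)))
Function('I')(U) = Mul(2, Pow(5, Rational(1, 2))) (Function('I')(U) = Pow(20, Rational(1, 2)) = Mul(2, Pow(5, Rational(1, 2))))
Function('D')(T) = Mul(18, T) (Function('D')(T) = Mul(-1, Add(18, Mul(-3, 6), Mul(-3, T, 6))) = Mul(-1, Add(18, -18, Mul(-18, T))) = Mul(-1, Mul(-18, T)) = Mul(18, T))
Add(Function('I')(Function('d')(Function('X')(-4, -1), -1)), Function('D')(Function('c')(5))) = Add(Mul(2, Pow(5, Rational(1, 2))), Mul(18, 5)) = Add(Mul(2, Pow(5, Rational(1, 2))), 90) = Add(90, Mul(2, Pow(5, Rational(1, 2))))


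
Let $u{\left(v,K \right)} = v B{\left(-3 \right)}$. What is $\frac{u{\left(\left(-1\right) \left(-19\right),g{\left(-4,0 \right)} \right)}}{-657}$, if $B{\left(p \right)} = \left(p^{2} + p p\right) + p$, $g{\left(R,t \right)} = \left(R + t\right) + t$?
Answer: $- \frac{95}{219} \approx -0.43379$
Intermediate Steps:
$g{\left(R,t \right)} = R + 2 t$
$B{\left(p \right)} = p + 2 p^{2}$ ($B{\left(p \right)} = \left(p^{2} + p^{2}\right) + p = 2 p^{2} + p = p + 2 p^{2}$)
$u{\left(v,K \right)} = 15 v$ ($u{\left(v,K \right)} = v \left(- 3 \left(1 + 2 \left(-3\right)\right)\right) = v \left(- 3 \left(1 - 6\right)\right) = v \left(\left(-3\right) \left(-5\right)\right) = v 15 = 15 v$)
$\frac{u{\left(\left(-1\right) \left(-19\right),g{\left(-4,0 \right)} \right)}}{-657} = \frac{15 \left(\left(-1\right) \left(-19\right)\right)}{-657} = 15 \cdot 19 \left(- \frac{1}{657}\right) = 285 \left(- \frac{1}{657}\right) = - \frac{95}{219}$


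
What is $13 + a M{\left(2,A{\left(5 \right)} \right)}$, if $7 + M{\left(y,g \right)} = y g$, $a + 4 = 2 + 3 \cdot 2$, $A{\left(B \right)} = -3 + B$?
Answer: $1$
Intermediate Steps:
$a = 4$ ($a = -4 + \left(2 + 3 \cdot 2\right) = -4 + \left(2 + 6\right) = -4 + 8 = 4$)
$M{\left(y,g \right)} = -7 + g y$ ($M{\left(y,g \right)} = -7 + y g = -7 + g y$)
$13 + a M{\left(2,A{\left(5 \right)} \right)} = 13 + 4 \left(-7 + \left(-3 + 5\right) 2\right) = 13 + 4 \left(-7 + 2 \cdot 2\right) = 13 + 4 \left(-7 + 4\right) = 13 + 4 \left(-3\right) = 13 - 12 = 1$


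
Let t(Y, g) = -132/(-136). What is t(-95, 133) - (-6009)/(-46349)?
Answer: 1325211/1575866 ≈ 0.84094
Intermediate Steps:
t(Y, g) = 33/34 (t(Y, g) = -132*(-1/136) = 33/34)
t(-95, 133) - (-6009)/(-46349) = 33/34 - (-6009)/(-46349) = 33/34 - (-6009)*(-1)/46349 = 33/34 - 1*6009/46349 = 33/34 - 6009/46349 = 1325211/1575866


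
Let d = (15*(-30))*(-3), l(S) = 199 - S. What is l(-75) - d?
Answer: -1076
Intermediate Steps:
d = 1350 (d = -450*(-3) = 1350)
l(-75) - d = (199 - 1*(-75)) - 1*1350 = (199 + 75) - 1350 = 274 - 1350 = -1076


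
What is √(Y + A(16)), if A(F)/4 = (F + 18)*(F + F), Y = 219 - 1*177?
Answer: 13*√26 ≈ 66.287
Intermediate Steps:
Y = 42 (Y = 219 - 177 = 42)
A(F) = 8*F*(18 + F) (A(F) = 4*((F + 18)*(F + F)) = 4*((18 + F)*(2*F)) = 4*(2*F*(18 + F)) = 8*F*(18 + F))
√(Y + A(16)) = √(42 + 8*16*(18 + 16)) = √(42 + 8*16*34) = √(42 + 4352) = √4394 = 13*√26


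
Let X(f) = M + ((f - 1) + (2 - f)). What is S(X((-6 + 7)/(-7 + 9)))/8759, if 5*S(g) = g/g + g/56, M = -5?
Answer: 13/613130 ≈ 2.1203e-5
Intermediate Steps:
X(f) = -4 (X(f) = -5 + ((f - 1) + (2 - f)) = -5 + ((-1 + f) + (2 - f)) = -5 + 1 = -4)
S(g) = ⅕ + g/280 (S(g) = (g/g + g/56)/5 = (1 + g*(1/56))/5 = (1 + g/56)/5 = ⅕ + g/280)
S(X((-6 + 7)/(-7 + 9)))/8759 = (⅕ + (1/280)*(-4))/8759 = (⅕ - 1/70)*(1/8759) = (13/70)*(1/8759) = 13/613130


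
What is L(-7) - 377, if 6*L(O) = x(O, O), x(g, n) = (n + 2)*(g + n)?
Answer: -1096/3 ≈ -365.33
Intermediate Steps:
x(g, n) = (2 + n)*(g + n)
L(O) = O²/3 + 2*O/3 (L(O) = (O² + 2*O + 2*O + O*O)/6 = (O² + 2*O + 2*O + O²)/6 = (2*O² + 4*O)/6 = O²/3 + 2*O/3)
L(-7) - 377 = (⅓)*(-7)*(2 - 7) - 377 = (⅓)*(-7)*(-5) - 377 = 35/3 - 377 = -1096/3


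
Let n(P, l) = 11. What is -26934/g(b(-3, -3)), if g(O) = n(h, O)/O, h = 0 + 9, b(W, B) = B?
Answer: 80802/11 ≈ 7345.6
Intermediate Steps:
h = 9
g(O) = 11/O
-26934/g(b(-3, -3)) = -26934/(11/(-3)) = -26934/(11*(-⅓)) = -26934/(-11/3) = -26934*(-3/11) = 80802/11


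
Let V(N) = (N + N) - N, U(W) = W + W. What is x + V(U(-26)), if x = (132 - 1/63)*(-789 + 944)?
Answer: 1285549/63 ≈ 20406.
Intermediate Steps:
U(W) = 2*W
V(N) = N (V(N) = 2*N - N = N)
x = 1288825/63 (x = (132 - 1*1/63)*155 = (132 - 1/63)*155 = (8315/63)*155 = 1288825/63 ≈ 20458.)
x + V(U(-26)) = 1288825/63 + 2*(-26) = 1288825/63 - 52 = 1285549/63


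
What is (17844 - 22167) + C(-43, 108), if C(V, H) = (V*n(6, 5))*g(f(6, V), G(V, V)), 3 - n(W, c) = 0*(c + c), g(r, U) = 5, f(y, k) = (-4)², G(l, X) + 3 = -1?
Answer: -4968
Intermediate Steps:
G(l, X) = -4 (G(l, X) = -3 - 1 = -4)
f(y, k) = 16
n(W, c) = 3 (n(W, c) = 3 - 0*(c + c) = 3 - 0*2*c = 3 - 1*0 = 3 + 0 = 3)
C(V, H) = 15*V (C(V, H) = (V*3)*5 = (3*V)*5 = 15*V)
(17844 - 22167) + C(-43, 108) = (17844 - 22167) + 15*(-43) = -4323 - 645 = -4968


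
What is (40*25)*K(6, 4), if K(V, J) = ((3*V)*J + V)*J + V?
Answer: 318000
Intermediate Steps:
K(V, J) = V + J*(V + 3*J*V) (K(V, J) = (3*J*V + V)*J + V = (V + 3*J*V)*J + V = J*(V + 3*J*V) + V = V + J*(V + 3*J*V))
(40*25)*K(6, 4) = (40*25)*(6*(1 + 4 + 3*4²)) = 1000*(6*(1 + 4 + 3*16)) = 1000*(6*(1 + 4 + 48)) = 1000*(6*53) = 1000*318 = 318000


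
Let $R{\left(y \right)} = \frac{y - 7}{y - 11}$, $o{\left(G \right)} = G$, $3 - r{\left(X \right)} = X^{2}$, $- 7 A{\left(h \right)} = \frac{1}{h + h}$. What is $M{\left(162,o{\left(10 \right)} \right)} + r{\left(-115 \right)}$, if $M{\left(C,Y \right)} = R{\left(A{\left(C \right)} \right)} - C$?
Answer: $- \frac{333901539}{24949} \approx -13383.0$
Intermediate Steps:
$A{\left(h \right)} = - \frac{1}{14 h}$ ($A{\left(h \right)} = - \frac{1}{7 \left(h + h\right)} = - \frac{1}{7 \cdot 2 h} = - \frac{\frac{1}{2} \frac{1}{h}}{7} = - \frac{1}{14 h}$)
$r{\left(X \right)} = 3 - X^{2}$
$R{\left(y \right)} = \frac{-7 + y}{-11 + y}$
$M{\left(C,Y \right)} = - C + \frac{-7 - \frac{1}{14 C}}{-11 - \frac{1}{14 C}}$ ($M{\left(C,Y \right)} = \frac{-7 - \frac{1}{14 C}}{-11 - \frac{1}{14 C}} - C = - C + \frac{-7 - \frac{1}{14 C}}{-11 - \frac{1}{14 C}}$)
$M{\left(162,o{\left(10 \right)} \right)} + r{\left(-115 \right)} = \frac{1 - 154 \cdot 162^{2} + 97 \cdot 162}{1 + 154 \cdot 162} + \left(3 - \left(-115\right)^{2}\right) = \frac{1 - 4041576 + 15714}{1 + 24948} + \left(3 - 13225\right) = \frac{1 - 4041576 + 15714}{24949} + \left(3 - 13225\right) = \frac{1}{24949} \left(-4025861\right) - 13222 = - \frac{4025861}{24949} - 13222 = - \frac{333901539}{24949}$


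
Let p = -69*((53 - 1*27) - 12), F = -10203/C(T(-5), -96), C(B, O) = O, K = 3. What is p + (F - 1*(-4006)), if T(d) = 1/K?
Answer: 100681/32 ≈ 3146.3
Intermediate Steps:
T(d) = ⅓ (T(d) = 1/3 = ⅓)
F = 3401/32 (F = -10203/(-96) = -10203*(-1/96) = 3401/32 ≈ 106.28)
p = -966 (p = -69*((53 - 27) - 12) = -69*(26 - 12) = -69*14 = -966)
p + (F - 1*(-4006)) = -966 + (3401/32 - 1*(-4006)) = -966 + (3401/32 + 4006) = -966 + 131593/32 = 100681/32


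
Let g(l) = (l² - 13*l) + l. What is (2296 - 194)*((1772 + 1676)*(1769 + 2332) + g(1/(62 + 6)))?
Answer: 68719115739787/2312 ≈ 2.9723e+10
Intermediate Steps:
g(l) = l² - 12*l
(2296 - 194)*((1772 + 1676)*(1769 + 2332) + g(1/(62 + 6))) = (2296 - 194)*((1772 + 1676)*(1769 + 2332) + (-12 + 1/(62 + 6))/(62 + 6)) = 2102*(3448*4101 + (-12 + 1/68)/68) = 2102*(14140248 + (-12 + 1/68)/68) = 2102*(14140248 + (1/68)*(-815/68)) = 2102*(14140248 - 815/4624) = 2102*(65384505937/4624) = 68719115739787/2312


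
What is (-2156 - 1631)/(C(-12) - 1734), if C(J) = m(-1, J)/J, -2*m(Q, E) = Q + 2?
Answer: 12984/5945 ≈ 2.1840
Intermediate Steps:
m(Q, E) = -1 - Q/2 (m(Q, E) = -(Q + 2)/2 = -(2 + Q)/2 = -1 - Q/2)
C(J) = -1/(2*J) (C(J) = (-1 - ½*(-1))/J = (-1 + ½)/J = -1/(2*J))
(-2156 - 1631)/(C(-12) - 1734) = (-2156 - 1631)/(-½/(-12) - 1734) = -3787/(-½*(-1/12) - 1734) = -3787/(1/24 - 1734) = -3787/(-41615/24) = -3787*(-24/41615) = 12984/5945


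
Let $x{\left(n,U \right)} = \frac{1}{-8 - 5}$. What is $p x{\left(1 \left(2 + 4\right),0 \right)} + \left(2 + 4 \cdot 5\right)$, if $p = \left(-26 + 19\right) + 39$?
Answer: $\frac{254}{13} \approx 19.538$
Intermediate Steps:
$x{\left(n,U \right)} = - \frac{1}{13}$ ($x{\left(n,U \right)} = \frac{1}{-13} = - \frac{1}{13}$)
$p = 32$ ($p = -7 + 39 = 32$)
$p x{\left(1 \left(2 + 4\right),0 \right)} + \left(2 + 4 \cdot 5\right) = 32 \left(- \frac{1}{13}\right) + \left(2 + 4 \cdot 5\right) = - \frac{32}{13} + \left(2 + 20\right) = - \frac{32}{13} + 22 = \frac{254}{13}$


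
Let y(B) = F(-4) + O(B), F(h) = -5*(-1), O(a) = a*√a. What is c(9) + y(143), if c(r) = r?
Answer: 14 + 143*√143 ≈ 1724.0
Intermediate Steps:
O(a) = a^(3/2)
F(h) = 5
y(B) = 5 + B^(3/2)
c(9) + y(143) = 9 + (5 + 143^(3/2)) = 9 + (5 + 143*√143) = 14 + 143*√143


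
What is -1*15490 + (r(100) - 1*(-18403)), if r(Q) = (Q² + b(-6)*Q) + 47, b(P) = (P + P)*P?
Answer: 20160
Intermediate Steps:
b(P) = 2*P² (b(P) = (2*P)*P = 2*P²)
r(Q) = 47 + Q² + 72*Q (r(Q) = (Q² + (2*(-6)²)*Q) + 47 = (Q² + (2*36)*Q) + 47 = (Q² + 72*Q) + 47 = 47 + Q² + 72*Q)
-1*15490 + (r(100) - 1*(-18403)) = -1*15490 + ((47 + 100² + 72*100) - 1*(-18403)) = -15490 + ((47 + 10000 + 7200) + 18403) = -15490 + (17247 + 18403) = -15490 + 35650 = 20160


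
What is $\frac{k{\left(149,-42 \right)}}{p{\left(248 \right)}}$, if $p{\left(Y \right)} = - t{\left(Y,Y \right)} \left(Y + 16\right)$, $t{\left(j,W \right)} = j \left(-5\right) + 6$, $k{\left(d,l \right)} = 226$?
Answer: $\frac{113}{162888} \approx 0.00069373$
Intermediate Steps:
$t{\left(j,W \right)} = 6 - 5 j$ ($t{\left(j,W \right)} = - 5 j + 6 = 6 - 5 j$)
$p{\left(Y \right)} = - \left(6 - 5 Y\right) \left(16 + Y\right)$ ($p{\left(Y \right)} = - \left(6 - 5 Y\right) \left(Y + 16\right) = - \left(6 - 5 Y\right) \left(16 + Y\right)$)
$\frac{k{\left(149,-42 \right)}}{p{\left(248 \right)}} = \frac{226}{\left(-6 + 5 \cdot 248\right) \left(16 + 248\right)} = \frac{226}{\left(-6 + 1240\right) 264} = \frac{226}{1234 \cdot 264} = \frac{226}{325776} = 226 \cdot \frac{1}{325776} = \frac{113}{162888}$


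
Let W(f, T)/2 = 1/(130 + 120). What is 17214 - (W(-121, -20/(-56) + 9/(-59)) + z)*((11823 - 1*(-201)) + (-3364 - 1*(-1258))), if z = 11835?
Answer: -14670299418/125 ≈ -1.1736e+8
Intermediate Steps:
W(f, T) = 1/125 (W(f, T) = 2/(130 + 120) = 2/250 = 2*(1/250) = 1/125)
17214 - (W(-121, -20/(-56) + 9/(-59)) + z)*((11823 - 1*(-201)) + (-3364 - 1*(-1258))) = 17214 - (1/125 + 11835)*((11823 - 1*(-201)) + (-3364 - 1*(-1258))) = 17214 - 1479376*((11823 + 201) + (-3364 + 1258))/125 = 17214 - 1479376*(12024 - 2106)/125 = 17214 - 1479376*9918/125 = 17214 - 1*14672451168/125 = 17214 - 14672451168/125 = -14670299418/125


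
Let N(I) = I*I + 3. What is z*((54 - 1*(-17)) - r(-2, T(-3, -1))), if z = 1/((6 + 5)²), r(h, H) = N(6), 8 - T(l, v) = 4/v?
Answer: 32/121 ≈ 0.26446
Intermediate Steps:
N(I) = 3 + I² (N(I) = I² + 3 = 3 + I²)
T(l, v) = 8 - 4/v
r(h, H) = 39 (r(h, H) = 3 + 6² = 3 + 36 = 39)
z = 1/121 (z = 1/(11²) = 1/121 ≈ 0.0082645)
z*((54 - 1*(-17)) - r(-2, T(-3, -1))) = ((54 - 1*(-17)) - 1*39)/121 = ((54 + 17) - 39)/121 = (71 - 39)/121 = (1/121)*32 = 32/121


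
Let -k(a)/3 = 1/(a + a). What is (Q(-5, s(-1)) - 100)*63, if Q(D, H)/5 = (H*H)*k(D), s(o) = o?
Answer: -12411/2 ≈ -6205.5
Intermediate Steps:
k(a) = -3/(2*a) (k(a) = -3/(a + a) = -3*1/(2*a) = -3/(2*a))
Q(D, H) = -15*H²/(2*D) (Q(D, H) = 5*((H*H)*(-3/(2*D))) = 5*(H²*(-3/(2*D))) = 5*(-3*H²/(2*D)) = -15*H²/(2*D))
(Q(-5, s(-1)) - 100)*63 = (-15/2*(-1)²/(-5) - 100)*63 = (-15/2*(-⅕)*1 - 100)*63 = (3/2 - 100)*63 = -197/2*63 = -12411/2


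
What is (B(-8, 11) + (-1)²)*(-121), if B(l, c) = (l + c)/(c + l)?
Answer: -242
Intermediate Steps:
B(l, c) = 1 (B(l, c) = (c + l)/(c + l) = 1)
(B(-8, 11) + (-1)²)*(-121) = (1 + (-1)²)*(-121) = (1 + 1)*(-121) = 2*(-121) = -242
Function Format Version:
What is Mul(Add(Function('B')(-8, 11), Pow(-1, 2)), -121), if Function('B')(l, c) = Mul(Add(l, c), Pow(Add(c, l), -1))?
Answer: -242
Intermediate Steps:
Function('B')(l, c) = 1 (Function('B')(l, c) = Mul(Add(c, l), Pow(Add(c, l), -1)) = 1)
Mul(Add(Function('B')(-8, 11), Pow(-1, 2)), -121) = Mul(Add(1, Pow(-1, 2)), -121) = Mul(Add(1, 1), -121) = Mul(2, -121) = -242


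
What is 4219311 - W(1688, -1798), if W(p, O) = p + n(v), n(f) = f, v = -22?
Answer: 4217645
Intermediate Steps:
W(p, O) = -22 + p (W(p, O) = p - 22 = -22 + p)
4219311 - W(1688, -1798) = 4219311 - (-22 + 1688) = 4219311 - 1*1666 = 4219311 - 1666 = 4217645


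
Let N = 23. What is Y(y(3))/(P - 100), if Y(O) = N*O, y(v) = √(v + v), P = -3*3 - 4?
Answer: -23*√6/113 ≈ -0.49857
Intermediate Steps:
P = -13 (P = -9 - 4 = -13)
y(v) = √2*√v (y(v) = √(2*v) = √2*√v)
Y(O) = 23*O
Y(y(3))/(P - 100) = (23*(√2*√3))/(-13 - 100) = (23*√6)/(-113) = -23*√6/113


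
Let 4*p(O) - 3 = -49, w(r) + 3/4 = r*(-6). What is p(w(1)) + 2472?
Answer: 4921/2 ≈ 2460.5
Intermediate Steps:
w(r) = -3/4 - 6*r (w(r) = -3/4 + r*(-6) = -3/4 - 6*r)
p(O) = -23/2 (p(O) = 3/4 + (1/4)*(-49) = 3/4 - 49/4 = -23/2)
p(w(1)) + 2472 = -23/2 + 2472 = 4921/2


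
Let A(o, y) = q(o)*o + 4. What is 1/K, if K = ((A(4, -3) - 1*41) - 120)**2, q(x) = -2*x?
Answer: 1/35721 ≈ 2.7995e-5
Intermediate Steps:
A(o, y) = 4 - 2*o**2 (A(o, y) = (-2*o)*o + 4 = -2*o**2 + 4 = 4 - 2*o**2)
K = 35721 (K = (((4 - 2*4**2) - 1*41) - 120)**2 = (((4 - 2*16) - 41) - 120)**2 = (((4 - 32) - 41) - 120)**2 = ((-28 - 41) - 120)**2 = (-69 - 120)**2 = (-189)**2 = 35721)
1/K = 1/35721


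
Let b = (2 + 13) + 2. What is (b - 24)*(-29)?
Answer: 203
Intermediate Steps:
b = 17 (b = 15 + 2 = 17)
(b - 24)*(-29) = (17 - 24)*(-29) = -7*(-29) = 203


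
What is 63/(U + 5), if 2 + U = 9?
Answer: 21/4 ≈ 5.2500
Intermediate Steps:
U = 7 (U = -2 + 9 = 7)
63/(U + 5) = 63/(7 + 5) = 63/12 = (1/12)*63 = 21/4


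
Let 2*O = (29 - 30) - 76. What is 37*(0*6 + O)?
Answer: -2849/2 ≈ -1424.5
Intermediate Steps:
O = -77/2 (O = ((29 - 30) - 76)/2 = (-1 - 76)/2 = (½)*(-77) = -77/2 ≈ -38.500)
37*(0*6 + O) = 37*(0*6 - 77/2) = 37*(0 - 77/2) = 37*(-77/2) = -2849/2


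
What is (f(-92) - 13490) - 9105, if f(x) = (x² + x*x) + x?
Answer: -5759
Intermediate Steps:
f(x) = x + 2*x² (f(x) = (x² + x²) + x = 2*x² + x = x + 2*x²)
(f(-92) - 13490) - 9105 = (-92*(1 + 2*(-92)) - 13490) - 9105 = (-92*(1 - 184) - 13490) - 9105 = (-92*(-183) - 13490) - 9105 = (16836 - 13490) - 9105 = 3346 - 9105 = -5759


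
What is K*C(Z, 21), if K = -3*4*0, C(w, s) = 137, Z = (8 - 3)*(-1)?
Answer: 0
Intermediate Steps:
Z = -5 (Z = 5*(-1) = -5)
K = 0 (K = -12*0 = 0)
K*C(Z, 21) = 0*137 = 0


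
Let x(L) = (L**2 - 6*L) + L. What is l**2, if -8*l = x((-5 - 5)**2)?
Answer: 5640625/4 ≈ 1.4102e+6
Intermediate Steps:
x(L) = L**2 - 5*L
l = -2375/2 (l = -(-5 - 5)**2*(-5 + (-5 - 5)**2)/8 = -(-10)**2*(-5 + (-10)**2)/8 = -25*(-5 + 100)/2 = -25*95/2 = -1/8*9500 = -2375/2 ≈ -1187.5)
l**2 = (-2375/2)**2 = 5640625/4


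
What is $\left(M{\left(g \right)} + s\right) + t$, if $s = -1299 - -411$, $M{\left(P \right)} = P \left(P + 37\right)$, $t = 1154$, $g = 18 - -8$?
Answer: $1904$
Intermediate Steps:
$g = 26$ ($g = 18 + 8 = 26$)
$M{\left(P \right)} = P \left(37 + P\right)$
$s = -888$ ($s = -1299 + 411 = -888$)
$\left(M{\left(g \right)} + s\right) + t = \left(26 \left(37 + 26\right) - 888\right) + 1154 = \left(26 \cdot 63 - 888\right) + 1154 = \left(1638 - 888\right) + 1154 = 750 + 1154 = 1904$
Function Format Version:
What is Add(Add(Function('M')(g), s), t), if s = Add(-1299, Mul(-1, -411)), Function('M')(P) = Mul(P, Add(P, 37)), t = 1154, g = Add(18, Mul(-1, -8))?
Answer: 1904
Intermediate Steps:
g = 26 (g = Add(18, 8) = 26)
Function('M')(P) = Mul(P, Add(37, P))
s = -888 (s = Add(-1299, 411) = -888)
Add(Add(Function('M')(g), s), t) = Add(Add(Mul(26, Add(37, 26)), -888), 1154) = Add(Add(Mul(26, 63), -888), 1154) = Add(Add(1638, -888), 1154) = Add(750, 1154) = 1904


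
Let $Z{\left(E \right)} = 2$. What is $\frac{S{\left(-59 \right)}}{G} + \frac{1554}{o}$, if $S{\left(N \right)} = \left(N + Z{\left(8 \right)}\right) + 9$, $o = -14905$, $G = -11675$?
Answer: $- \frac{3485502}{34803175} \approx -0.10015$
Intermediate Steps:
$S{\left(N \right)} = 11 + N$ ($S{\left(N \right)} = \left(N + 2\right) + 9 = \left(2 + N\right) + 9 = 11 + N$)
$\frac{S{\left(-59 \right)}}{G} + \frac{1554}{o} = \frac{11 - 59}{-11675} + \frac{1554}{-14905} = \left(-48\right) \left(- \frac{1}{11675}\right) + 1554 \left(- \frac{1}{14905}\right) = \frac{48}{11675} - \frac{1554}{14905} = - \frac{3485502}{34803175}$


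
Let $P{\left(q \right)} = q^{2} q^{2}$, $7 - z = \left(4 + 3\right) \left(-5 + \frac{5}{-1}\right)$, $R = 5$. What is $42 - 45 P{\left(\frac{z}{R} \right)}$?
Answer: $- \frac{316372119}{125} \approx -2.531 \cdot 10^{6}$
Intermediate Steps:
$z = 77$ ($z = 7 - \left(4 + 3\right) \left(-5 + \frac{5}{-1}\right) = 7 - 7 \left(-5 + 5 \left(-1\right)\right) = 7 - 7 \left(-5 - 5\right) = 7 - 7 \left(-10\right) = 7 - -70 = 7 + 70 = 77$)
$P{\left(q \right)} = q^{4}$
$42 - 45 P{\left(\frac{z}{R} \right)} = 42 - 45 \left(\frac{77}{5}\right)^{4} = 42 - \frac{316377369}{125} = - \frac{316372119}{125}$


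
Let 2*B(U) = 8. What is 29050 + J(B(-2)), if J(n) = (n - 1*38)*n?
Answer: 28914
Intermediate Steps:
B(U) = 4 (B(U) = (½)*8 = 4)
J(n) = n*(-38 + n) (J(n) = (n - 38)*n = (-38 + n)*n = n*(-38 + n))
29050 + J(B(-2)) = 29050 + 4*(-38 + 4) = 29050 + 4*(-34) = 29050 - 136 = 28914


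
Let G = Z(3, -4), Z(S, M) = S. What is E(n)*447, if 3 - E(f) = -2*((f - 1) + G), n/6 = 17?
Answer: 94317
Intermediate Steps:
G = 3
n = 102 (n = 6*17 = 102)
E(f) = 7 + 2*f (E(f) = 3 - (-2)*((f - 1) + 3) = 3 - (-2)*((-1 + f) + 3) = 3 - (-2)*(2 + f) = 3 - (-4 - 2*f) = 3 + (4 + 2*f) = 7 + 2*f)
E(n)*447 = (7 + 2*102)*447 = (7 + 204)*447 = 211*447 = 94317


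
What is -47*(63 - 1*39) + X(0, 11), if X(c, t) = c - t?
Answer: -1139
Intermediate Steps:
-47*(63 - 1*39) + X(0, 11) = -47*(63 - 1*39) + (0 - 1*11) = -47*(63 - 39) + (0 - 11) = -47*24 - 11 = -1128 - 11 = -1139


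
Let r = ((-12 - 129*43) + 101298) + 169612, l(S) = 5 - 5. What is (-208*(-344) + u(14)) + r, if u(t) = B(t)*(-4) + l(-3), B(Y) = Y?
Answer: 336847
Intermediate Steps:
l(S) = 0
u(t) = -4*t (u(t) = t*(-4) + 0 = -4*t + 0 = -4*t)
r = 265351 (r = ((-12 - 5547) + 101298) + 169612 = (-5559 + 101298) + 169612 = 95739 + 169612 = 265351)
(-208*(-344) + u(14)) + r = (-208*(-344) - 4*14) + 265351 = (71552 - 56) + 265351 = 71496 + 265351 = 336847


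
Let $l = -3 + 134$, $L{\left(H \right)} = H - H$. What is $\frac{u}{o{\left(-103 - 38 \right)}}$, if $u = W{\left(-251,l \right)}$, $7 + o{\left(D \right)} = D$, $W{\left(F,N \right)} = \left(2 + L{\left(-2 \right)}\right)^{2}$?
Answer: $- \frac{1}{37} \approx -0.027027$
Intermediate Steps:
$L{\left(H \right)} = 0$
$l = 131$
$W{\left(F,N \right)} = 4$ ($W{\left(F,N \right)} = \left(2 + 0\right)^{2} = 2^{2} = 4$)
$o{\left(D \right)} = -7 + D$
$u = 4$
$\frac{u}{o{\left(-103 - 38 \right)}} = \frac{4}{-7 - 141} = \frac{4}{-148} = 4 \left(- \frac{1}{148}\right) = - \frac{1}{37}$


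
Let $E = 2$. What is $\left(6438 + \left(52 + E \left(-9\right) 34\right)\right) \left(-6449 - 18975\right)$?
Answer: $-149442272$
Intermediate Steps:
$\left(6438 + \left(52 + E \left(-9\right) 34\right)\right) \left(-6449 - 18975\right) = \left(6438 + \left(52 + 2 \left(-9\right) 34\right)\right) \left(-6449 - 18975\right) = \left(6438 + \left(52 - 612\right)\right) \left(-25424\right) = \left(6438 - 560\right) \left(-25424\right) = 5878 \left(-25424\right) = -149442272$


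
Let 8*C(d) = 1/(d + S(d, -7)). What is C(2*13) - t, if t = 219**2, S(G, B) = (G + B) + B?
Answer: -14580143/304 ≈ -47961.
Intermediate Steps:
S(G, B) = G + 2*B (S(G, B) = (B + G) + B = G + 2*B)
C(d) = 1/(8*(-14 + 2*d)) (C(d) = 1/(8*(d + (d + 2*(-7)))) = 1/(8*(d + (d - 14))) = 1/(8*(d + (-14 + d))) = 1/(8*(-14 + 2*d)))
t = 47961
C(2*13) - t = 1/(16*(-7 + 2*13)) - 1*47961 = 1/(16*(-7 + 26)) - 47961 = (1/16)/19 - 47961 = (1/16)*(1/19) - 47961 = 1/304 - 47961 = -14580143/304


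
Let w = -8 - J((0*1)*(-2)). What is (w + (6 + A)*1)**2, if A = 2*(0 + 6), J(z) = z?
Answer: 100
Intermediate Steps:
A = 12 (A = 2*6 = 12)
w = -8 (w = -8 - 0*1*(-2) = -8 - 0*(-2) = -8 - 1*0 = -8 + 0 = -8)
(w + (6 + A)*1)**2 = (-8 + (6 + 12)*1)**2 = (-8 + 18*1)**2 = (-8 + 18)**2 = 10**2 = 100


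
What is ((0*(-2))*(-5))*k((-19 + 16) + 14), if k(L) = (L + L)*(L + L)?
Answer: 0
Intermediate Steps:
k(L) = 4*L**2 (k(L) = (2*L)*(2*L) = 4*L**2)
((0*(-2))*(-5))*k((-19 + 16) + 14) = ((0*(-2))*(-5))*(4*((-19 + 16) + 14)**2) = (0*(-5))*(4*(-3 + 14)**2) = 0*(4*11**2) = 0*(4*121) = 0*484 = 0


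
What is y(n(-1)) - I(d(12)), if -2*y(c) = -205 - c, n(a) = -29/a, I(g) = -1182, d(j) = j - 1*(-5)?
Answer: 1299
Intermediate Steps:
d(j) = 5 + j (d(j) = j + 5 = 5 + j)
y(c) = 205/2 + c/2 (y(c) = -(-205 - c)/2 = 205/2 + c/2)
y(n(-1)) - I(d(12)) = (205/2 + (-29/(-1))/2) - 1*(-1182) = (205/2 + (-29*(-1))/2) + 1182 = (205/2 + (½)*29) + 1182 = (205/2 + 29/2) + 1182 = 117 + 1182 = 1299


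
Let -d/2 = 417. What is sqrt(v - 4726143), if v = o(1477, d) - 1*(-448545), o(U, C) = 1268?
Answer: I*sqrt(4276330) ≈ 2067.9*I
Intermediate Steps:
d = -834 (d = -2*417 = -834)
v = 449813 (v = 1268 - 1*(-448545) = 1268 + 448545 = 449813)
sqrt(v - 4726143) = sqrt(449813 - 4726143) = sqrt(-4276330) = I*sqrt(4276330)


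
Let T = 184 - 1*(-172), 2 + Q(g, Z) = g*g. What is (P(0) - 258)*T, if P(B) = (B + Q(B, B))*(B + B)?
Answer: -91848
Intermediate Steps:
Q(g, Z) = -2 + g² (Q(g, Z) = -2 + g*g = -2 + g²)
T = 356 (T = 184 + 172 = 356)
P(B) = 2*B*(-2 + B + B²) (P(B) = (B + (-2 + B²))*(B + B) = (-2 + B + B²)*(2*B) = 2*B*(-2 + B + B²))
(P(0) - 258)*T = (2*0*(-2 + 0 + 0²) - 258)*356 = (2*0*(-2 + 0 + 0) - 258)*356 = (2*0*(-2) - 258)*356 = (0 - 258)*356 = -258*356 = -91848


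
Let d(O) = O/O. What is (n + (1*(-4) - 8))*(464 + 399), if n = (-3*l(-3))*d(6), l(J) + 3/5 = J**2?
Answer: -160518/5 ≈ -32104.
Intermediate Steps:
l(J) = -3/5 + J**2
d(O) = 1
n = -126/5 (n = -3*(-3/5 + (-3)**2)*1 = -3*(-3/5 + 9)*1 = -3*42/5*1 = -126/5*1 = -126/5 ≈ -25.200)
(n + (1*(-4) - 8))*(464 + 399) = (-126/5 + (1*(-4) - 8))*(464 + 399) = (-126/5 + (-4 - 8))*863 = (-126/5 - 12)*863 = -186/5*863 = -160518/5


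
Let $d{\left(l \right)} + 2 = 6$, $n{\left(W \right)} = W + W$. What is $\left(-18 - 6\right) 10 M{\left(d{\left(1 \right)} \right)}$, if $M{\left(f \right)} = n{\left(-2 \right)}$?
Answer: $960$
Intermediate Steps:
$n{\left(W \right)} = 2 W$
$d{\left(l \right)} = 4$ ($d{\left(l \right)} = -2 + 6 = 4$)
$M{\left(f \right)} = -4$ ($M{\left(f \right)} = 2 \left(-2\right) = -4$)
$\left(-18 - 6\right) 10 M{\left(d{\left(1 \right)} \right)} = \left(-18 - 6\right) 10 \left(-4\right) = \left(-24\right) 10 \left(-4\right) = \left(-240\right) \left(-4\right) = 960$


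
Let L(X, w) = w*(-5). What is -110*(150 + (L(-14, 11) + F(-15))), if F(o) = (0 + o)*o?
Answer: -35200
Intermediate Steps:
L(X, w) = -5*w
F(o) = o² (F(o) = o*o = o²)
-110*(150 + (L(-14, 11) + F(-15))) = -110*(150 + (-5*11 + (-15)²)) = -110*(150 + (-55 + 225)) = -110*(150 + 170) = -110*320 = -35200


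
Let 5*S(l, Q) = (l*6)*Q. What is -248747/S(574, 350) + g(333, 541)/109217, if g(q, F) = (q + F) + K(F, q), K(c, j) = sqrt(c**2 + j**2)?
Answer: -657480419/642195960 + sqrt(403570)/109217 ≈ -1.0180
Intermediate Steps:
S(l, Q) = 6*Q*l/5 (S(l, Q) = ((l*6)*Q)/5 = ((6*l)*Q)/5 = (6*Q*l)/5 = 6*Q*l/5)
g(q, F) = F + q + sqrt(F**2 + q**2) (g(q, F) = (q + F) + sqrt(F**2 + q**2) = (F + q) + sqrt(F**2 + q**2) = F + q + sqrt(F**2 + q**2))
-248747/S(574, 350) + g(333, 541)/109217 = -248747/((6/5)*350*574) + (541 + 333 + sqrt(541**2 + 333**2))/109217 = -248747/241080 + (541 + 333 + sqrt(292681 + 110889))*(1/109217) = -248747*1/241080 + (541 + 333 + sqrt(403570))*(1/109217) = -6067/5880 + (874 + sqrt(403570))*(1/109217) = -6067/5880 + (874/109217 + sqrt(403570)/109217) = -657480419/642195960 + sqrt(403570)/109217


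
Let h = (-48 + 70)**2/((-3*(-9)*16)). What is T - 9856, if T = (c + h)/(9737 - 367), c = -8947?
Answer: -1994968783/202392 ≈ -9857.0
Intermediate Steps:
h = 121/108 (h = 22**2/((27*16)) = 484/432 = 484*(1/432) = 121/108 ≈ 1.1204)
T = -193231/202392 (T = (-8947 + 121/108)/(9737 - 367) = -966155/108/9370 = -966155/108*1/9370 = -193231/202392 ≈ -0.95474)
T - 9856 = -193231/202392 - 9856 = -1994968783/202392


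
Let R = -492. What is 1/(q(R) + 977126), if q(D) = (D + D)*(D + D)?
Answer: 1/1945382 ≈ 5.1404e-7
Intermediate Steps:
q(D) = 4*D² (q(D) = (2*D)*(2*D) = 4*D²)
1/(q(R) + 977126) = 1/(4*(-492)² + 977126) = 1/(4*242064 + 977126) = 1/(968256 + 977126) = 1/1945382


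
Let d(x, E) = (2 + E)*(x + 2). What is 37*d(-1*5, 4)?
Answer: -666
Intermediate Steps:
d(x, E) = (2 + E)*(2 + x)
37*d(-1*5, 4) = 37*(4 + 2*4 + 2*(-1*5) + 4*(-1*5)) = 37*(4 + 8 + 2*(-5) + 4*(-5)) = 37*(4 + 8 - 10 - 20) = 37*(-18) = -666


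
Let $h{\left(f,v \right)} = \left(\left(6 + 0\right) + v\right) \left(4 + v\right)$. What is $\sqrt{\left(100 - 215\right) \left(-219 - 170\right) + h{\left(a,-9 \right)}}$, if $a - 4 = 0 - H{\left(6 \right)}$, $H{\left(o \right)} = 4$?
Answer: $5 \sqrt{1790} \approx 211.54$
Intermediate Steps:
$a = 0$ ($a = 4 + \left(0 - 4\right) = 4 - 4 = 0$)
$h{\left(f,v \right)} = \left(4 + v\right) \left(6 + v\right)$ ($h{\left(f,v \right)} = \left(6 + v\right) \left(4 + v\right) = \left(4 + v\right) \left(6 + v\right)$)
$\sqrt{\left(100 - 215\right) \left(-219 - 170\right) + h{\left(a,-9 \right)}} = \sqrt{\left(100 - 215\right) \left(-219 - 170\right) + \left(24 + \left(-9\right)^{2} + 10 \left(-9\right)\right)} = \sqrt{\left(-115\right) \left(-389\right) + \left(24 + 81 - 90\right)} = \sqrt{44735 + 15} = \sqrt{44750} = 5 \sqrt{1790}$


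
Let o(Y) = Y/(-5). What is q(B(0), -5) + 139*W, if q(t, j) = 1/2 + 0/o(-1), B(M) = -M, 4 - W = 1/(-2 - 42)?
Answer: 24625/44 ≈ 559.66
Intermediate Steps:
o(Y) = -Y/5 (o(Y) = Y*(-⅕) = -Y/5)
W = 177/44 (W = 4 - 1/(-2 - 42) = 4 - 1/(-44) = 4 - 1*(-1/44) = 4 + 1/44 = 177/44 ≈ 4.0227)
q(t, j) = ½ (q(t, j) = 1/2 + 0/((-⅕*(-1))) = 1*(½) + 0/(⅕) = ½ + 0*5 = ½ + 0 = ½)
q(B(0), -5) + 139*W = ½ + 139*(177/44) = ½ + 24603/44 = 24625/44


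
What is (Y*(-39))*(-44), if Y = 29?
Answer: 49764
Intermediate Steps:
(Y*(-39))*(-44) = (29*(-39))*(-44) = -1131*(-44) = 49764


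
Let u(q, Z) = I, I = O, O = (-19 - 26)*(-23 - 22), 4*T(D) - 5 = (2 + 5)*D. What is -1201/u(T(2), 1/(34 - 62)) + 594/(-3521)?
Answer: -5431571/7130025 ≈ -0.76179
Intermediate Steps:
T(D) = 5/4 + 7*D/4 (T(D) = 5/4 + ((2 + 5)*D)/4 = 5/4 + (7*D)/4 = 5/4 + 7*D/4)
O = 2025 (O = -45*(-45) = 2025)
I = 2025
u(q, Z) = 2025
-1201/u(T(2), 1/(34 - 62)) + 594/(-3521) = -1201/2025 + 594/(-3521) = -1201*1/2025 + 594*(-1/3521) = -1201/2025 - 594/3521 = -5431571/7130025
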